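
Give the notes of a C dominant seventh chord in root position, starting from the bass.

The chord tones are C–E–G–Bb. With the root (C) lowest for root position: C, E, G, Bb.

C, E, G, Bb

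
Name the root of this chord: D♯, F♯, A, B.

Reordering D#, F#, A, B into stacked thirds gives B–D#–F#–A; the bottom of that stack, B, is the root.

B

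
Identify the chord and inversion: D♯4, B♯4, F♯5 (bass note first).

Reducing to letter names: D#, B#, F#. These stack in thirds as B#–D#–F# — a B# diminished triad.
With the third (D#) in the bass, the chord is in first inversion (figured bass 6).

B# diminished, first inversion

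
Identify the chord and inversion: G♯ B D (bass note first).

G# diminished, root position

The distinct note names are G#, B, D. Stacked in thirds they read G#–B–D, which is a diminished triad on G#.
With the root (G#) in the bass, the chord is in root position (figured bass 5/3).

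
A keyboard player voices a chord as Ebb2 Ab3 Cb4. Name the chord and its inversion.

Reducing to letter names: Ebb, Ab, Cb. These stack in thirds as Ab–Cb–Ebb — an Ab diminished triad.
The lowest note is Ebb, the fifth of the chord, so this is second inversion (figured bass 6/4).

Ab diminished, second inversion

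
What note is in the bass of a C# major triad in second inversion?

G#

The fifth of C# major (C#–E#–G#) is G#; that is the bass in second inversion.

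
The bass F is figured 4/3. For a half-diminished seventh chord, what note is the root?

The figures 4/3 mean the fifth of the chord is in the bass. If F is the fifth of a half-diminished seventh chord, the root is B (chord tones B–D–F–A).

B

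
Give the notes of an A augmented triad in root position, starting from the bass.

The chord tones are A–C#–E#. With the root (A) lowest for root position: A, C#, E#.

A, C#, E#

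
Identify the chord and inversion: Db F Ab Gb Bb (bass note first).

The pitch classes Db, F, Ab, Gb, Bb arrange in thirds as Gb–Bb–Db–F–Ab: a Gb major ninth chord.
With the fifth (Db) in the bass, the chord is in second inversion.

Gb major ninth, second inversion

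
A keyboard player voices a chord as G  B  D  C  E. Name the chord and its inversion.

The pitch classes G, B, D, C, E arrange in thirds as C–E–G–B–D: a C major ninth chord.
The lowest note is G, the fifth of the chord, so this is second inversion.

C major ninth, second inversion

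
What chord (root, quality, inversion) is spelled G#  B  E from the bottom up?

E major, first inversion

The distinct note names are G#, B, E. Stacked in thirds they read E–G#–B, which is a major triad on E.
The lowest note is G#, the third of the chord, so this is first inversion (figured bass 6).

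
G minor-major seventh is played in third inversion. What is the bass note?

F#

G minor-major seventh is G–Bb–D–F#. Third inversion places the seventh in the bass: F#.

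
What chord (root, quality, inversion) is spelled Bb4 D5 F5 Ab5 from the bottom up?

Bb dominant seventh, root position

Reducing to letter names: Bb, D, F, Ab. These stack in thirds as Bb–D–F–Ab — a Bb dominant seventh chord.
With the root (Bb) in the bass, the chord is in root position (figured bass 7).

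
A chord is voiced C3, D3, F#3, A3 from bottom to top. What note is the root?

D

C, D, F#, A are the tones of a D dominant seventh chord (D–F#–A–C), making D the root.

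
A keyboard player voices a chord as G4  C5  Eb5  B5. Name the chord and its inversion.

C minor-major seventh, second inversion

Reducing to letter names: G, C, Eb, B. These stack in thirds as C–Eb–G–B — a C minor-major seventh chord.
The lowest note is G, the fifth of the chord, so this is second inversion (figured bass 4/3).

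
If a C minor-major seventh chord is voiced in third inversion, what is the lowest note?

B

In third inversion the seventh is lowest. For C minor-major seventh (C–Eb–G–B) that is B.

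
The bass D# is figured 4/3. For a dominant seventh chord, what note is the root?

The figures 4/3 mean the fifth of the chord is in the bass. If D# is the fifth of a dominant seventh chord, the root is G# (chord tones G#–B#–D#–F#).

G#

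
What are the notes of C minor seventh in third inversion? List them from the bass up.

Spelling C minor seventh: C–Eb–G–Bb. In third inversion the seventh is bass, giving Bb, C, Eb, G from the bottom.

Bb, C, Eb, G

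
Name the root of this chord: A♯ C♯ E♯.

The distinct letter names are A#, C#, E#. Arranged as a stack of thirds they read A#–C#–E#, so A# is the root (an A# minor triad).

A#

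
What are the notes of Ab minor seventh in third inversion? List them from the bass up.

Gb, Ab, Cb, Eb

Ab minor seventh is Ab–Cb–Eb–Gb. Third inversion puts the seventh (Gb) in the bass, with the remaining tones above: Gb, Ab, Cb, Eb.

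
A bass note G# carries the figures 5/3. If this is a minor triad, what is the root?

G#

The figures 5/3 mean the root of the chord is in the bass. If G# is the root of a minor triad, the root is G# (chord tones G#–B–D#).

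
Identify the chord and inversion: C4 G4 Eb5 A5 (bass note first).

Reducing to letter names: C, G, Eb, A. These stack in thirds as A–C–Eb–G — an A half-diminished seventh chord.
C is the third of A half-diminished seventh; third in the bass means first inversion (figured bass 6/5).

A half-diminished seventh, first inversion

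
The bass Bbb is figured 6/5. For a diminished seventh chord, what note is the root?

Gb

The figures 6/5 mean the third of the chord is in the bass. If Bbb is the third of a diminished seventh chord, the root is Gb (chord tones Gb–Bbb–Dbb–Fbb).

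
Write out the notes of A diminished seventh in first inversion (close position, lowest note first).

C, Eb, Gb, A

Spelling A diminished seventh: A–C–Eb–Gb. In first inversion the third is bass, giving C, Eb, Gb, A from the bottom.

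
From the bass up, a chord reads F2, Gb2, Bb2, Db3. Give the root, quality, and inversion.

Gb major seventh, third inversion

The distinct note names are F, Gb, Bb, Db. Stacked in thirds they read Gb–Bb–Db–F, which is a major seventh chord on Gb.
The lowest note is F, the seventh of the chord, so this is third inversion (figured bass 4/2).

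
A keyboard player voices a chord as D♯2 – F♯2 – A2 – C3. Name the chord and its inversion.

Reducing to letter names: D#, F#, A, C. These stack in thirds as D#–F#–A–C — a D# diminished seventh chord.
With the root (D#) in the bass, the chord is in root position (figured bass 7).

D# diminished seventh, root position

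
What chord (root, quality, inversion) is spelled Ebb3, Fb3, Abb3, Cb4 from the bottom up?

The distinct note names are Ebb, Fb, Abb, Cb. Stacked in thirds they read Fb–Abb–Cb–Ebb, which is a minor seventh chord on Fb.
The lowest note is Ebb, the seventh of the chord, so this is third inversion (figured bass 4/2).

Fb minor seventh, third inversion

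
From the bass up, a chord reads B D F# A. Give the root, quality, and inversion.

B minor seventh, root position

The distinct note names are B, D, F#, A. Stacked in thirds they read B–D–F#–A, which is a minor seventh chord on B.
The lowest note is B, the root of the chord, so this is root position (figured bass 7).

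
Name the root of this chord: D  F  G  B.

Reordering D, F, G, B into stacked thirds gives G–B–D–F; the bottom of that stack, G, is the root.

G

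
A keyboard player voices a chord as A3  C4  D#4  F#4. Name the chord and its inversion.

Reducing to letter names: A, C, D#, F#. These stack in thirds as D#–F#–A–C — a D# diminished seventh chord.
The lowest note is A, the fifth of the chord, so this is second inversion (figured bass 4/3).

D# diminished seventh, second inversion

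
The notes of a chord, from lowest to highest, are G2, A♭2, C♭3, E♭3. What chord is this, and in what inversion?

Ab minor-major seventh, third inversion

The distinct note names are G, Ab, Cb, Eb. Stacked in thirds they read Ab–Cb–Eb–G, which is a minor-major seventh chord on Ab.
The lowest note is G, the seventh of the chord, so this is third inversion (figured bass 4/2).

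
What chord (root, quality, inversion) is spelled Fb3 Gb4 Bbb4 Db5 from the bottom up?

Gb minor seventh, third inversion

The pitch classes Fb, Gb, Bbb, Db arrange in thirds as Gb–Bbb–Db–Fb: a Gb minor seventh chord.
Fb is the seventh of Gb minor seventh; seventh in the bass means third inversion (figured bass 4/2).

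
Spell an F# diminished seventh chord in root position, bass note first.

The chord tones are F#–A–C–Eb. With the root (F#) lowest for root position: F#, A, C, Eb.

F#, A, C, Eb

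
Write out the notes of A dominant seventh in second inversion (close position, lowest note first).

E, G, A, C#

The chord tones are A–C#–E–G. With the fifth (E) lowest for second inversion: E, G, A, C#.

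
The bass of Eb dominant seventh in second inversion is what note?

Bb

In second inversion the fifth is lowest. For Eb dominant seventh (Eb–G–Bb–Db) that is Bb.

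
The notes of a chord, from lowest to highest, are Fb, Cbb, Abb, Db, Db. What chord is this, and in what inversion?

Db diminished seventh, first inversion

Reducing to letter names: Fb, Cbb, Abb, Db. These stack in thirds as Db–Fb–Abb–Cbb — a Db diminished seventh chord.
Fb is the third of Db diminished seventh; third in the bass means first inversion (figured bass 6/5).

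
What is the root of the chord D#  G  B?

Reordering D#, G, B into stacked thirds gives G–B–D#; the bottom of that stack, G, is the root.

G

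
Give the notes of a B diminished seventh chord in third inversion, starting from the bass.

Ab, B, D, F

Spelling B diminished seventh: B–D–F–Ab. In third inversion the seventh is bass, giving Ab, B, D, F from the bottom.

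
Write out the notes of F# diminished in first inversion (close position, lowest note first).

A, C, F#

The chord tones are F#–A–C. With the third (A) lowest for first inversion: A, C, F#.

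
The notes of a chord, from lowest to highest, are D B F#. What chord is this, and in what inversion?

B minor, first inversion

The pitch classes D, B, F# arrange in thirds as B–D–F#: a B minor triad.
The lowest note is D, the third of the chord, so this is first inversion (figured bass 6).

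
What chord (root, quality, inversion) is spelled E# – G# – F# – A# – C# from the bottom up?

The distinct note names are E#, G#, F#, A#, C#. Stacked in thirds they read F#–A#–C#–E#–G#, which is a major ninth chord on F#.
The lowest note is E#, the seventh of the chord, so this is third inversion.

F# major ninth, third inversion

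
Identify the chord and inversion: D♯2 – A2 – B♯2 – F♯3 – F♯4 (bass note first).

The pitch classes D#, A, B#, F# arrange in thirds as B#–D#–F#–A: a B# diminished seventh chord.
D# is the third of B# diminished seventh; third in the bass means first inversion (figured bass 6/5).

B# diminished seventh, first inversion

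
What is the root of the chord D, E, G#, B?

E

D, E, G#, B are the tones of an E dominant seventh chord (E–G#–B–D), making E the root.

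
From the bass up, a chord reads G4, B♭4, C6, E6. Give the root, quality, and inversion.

C dominant seventh, second inversion

The pitch classes G, Bb, C, E arrange in thirds as C–E–G–Bb: a C dominant seventh chord.
With the fifth (G) in the bass, the chord is in second inversion (figured bass 4/3).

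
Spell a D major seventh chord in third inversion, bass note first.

C#, D, F#, A

The chord tones are D–F#–A–C#. With the seventh (C#) lowest for third inversion: C#, D, F#, A.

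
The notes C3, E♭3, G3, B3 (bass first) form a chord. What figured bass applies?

7

The notes C, Eb, G, B stack in thirds as C–Eb–G–B — a C minor-major seventh chord. The bass C is the root, so this is root position: figured 7.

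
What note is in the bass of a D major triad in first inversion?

In first inversion the third is lowest. For D major (D–F#–A) that is F#.

F#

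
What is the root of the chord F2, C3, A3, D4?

D

The distinct letter names are F, C, A, D. Arranged as a stack of thirds they read D–F–A–C, so D is the root (a D minor seventh chord).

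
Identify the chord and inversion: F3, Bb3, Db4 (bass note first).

Bb minor, second inversion

The pitch classes F, Bb, Db arrange in thirds as Bb–Db–F: a Bb minor triad.
With the fifth (F) in the bass, the chord is in second inversion (figured bass 6/4).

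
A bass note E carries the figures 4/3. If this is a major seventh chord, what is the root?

A

The figures 4/3 mean the fifth of the chord is in the bass. If E is the fifth of a major seventh chord, the root is A (chord tones A–C#–E–G#).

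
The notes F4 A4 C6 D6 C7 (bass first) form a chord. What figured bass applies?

The notes F, A, C, D stack in thirds as D–F–A–C — a D minor seventh chord. The bass F is the third, so this is first inversion: figured 6/5.

6/5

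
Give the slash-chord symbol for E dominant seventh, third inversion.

E7/D

Third inversion of E dominant seventh has the seventh (D) in the bass. As a slash chord: E7/D.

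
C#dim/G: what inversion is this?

second inversion

C#dim/G means C# diminished with G in the bass. G is the fifth of C# diminished (C#–E–G), so this is second inversion.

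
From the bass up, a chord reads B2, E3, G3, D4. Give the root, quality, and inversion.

The pitch classes B, E, G, D arrange in thirds as E–G–B–D: an E minor seventh chord.
B is the fifth of E minor seventh; fifth in the bass means second inversion (figured bass 4/3).

E minor seventh, second inversion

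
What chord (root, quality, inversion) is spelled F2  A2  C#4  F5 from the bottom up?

The distinct note names are F, A, C#. Stacked in thirds they read F–A–C#, which is an augmented triad on F.
With the root (F) in the bass, the chord is in root position (figured bass 5/3).

F augmented, root position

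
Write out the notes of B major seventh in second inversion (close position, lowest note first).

B major seventh is B–D#–F#–A#. Second inversion puts the fifth (F#) in the bass, with the remaining tones above: F#, A#, B, D#.

F#, A#, B, D#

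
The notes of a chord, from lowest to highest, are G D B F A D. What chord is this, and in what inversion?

The distinct note names are G, D, B, F, A. Stacked in thirds they read G–B–D–F–A, which is a dominant ninth chord on G.
With the root (G) in the bass, the chord is in root position.

G dominant ninth, root position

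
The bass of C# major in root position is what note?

In root position the root is lowest. For C# major (C#–E#–G#) that is C#.

C#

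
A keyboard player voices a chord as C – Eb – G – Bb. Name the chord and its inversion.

C minor seventh, root position

The pitch classes C, Eb, G, Bb arrange in thirds as C–Eb–G–Bb: a C minor seventh chord.
The lowest note is C, the root of the chord, so this is root position (figured bass 7).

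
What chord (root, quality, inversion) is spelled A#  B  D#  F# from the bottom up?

B major seventh, third inversion

The distinct note names are A#, B, D#, F#. Stacked in thirds they read B–D#–F#–A#, which is a major seventh chord on B.
With the seventh (A#) in the bass, the chord is in third inversion (figured bass 4/2).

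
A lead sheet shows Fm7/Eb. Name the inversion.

third inversion

Fm7/Eb means F minor seventh with Eb in the bass. Eb is the seventh of F minor seventh (F–Ab–C–Eb), so this is third inversion.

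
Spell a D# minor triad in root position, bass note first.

Spelling D# minor: D#–F#–A#. In root position the root is bass, giving D#, F#, A# from the bottom.

D#, F#, A#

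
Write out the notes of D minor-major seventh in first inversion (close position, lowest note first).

F, A, C#, D

D minor-major seventh is D–F–A–C#. First inversion puts the third (F) in the bass, with the remaining tones above: F, A, C#, D.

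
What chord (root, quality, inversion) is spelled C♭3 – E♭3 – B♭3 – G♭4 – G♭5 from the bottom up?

Cb major seventh, root position

The distinct note names are Cb, Eb, Bb, Gb. Stacked in thirds they read Cb–Eb–Gb–Bb, which is a major seventh chord on Cb.
With the root (Cb) in the bass, the chord is in root position (figured bass 7).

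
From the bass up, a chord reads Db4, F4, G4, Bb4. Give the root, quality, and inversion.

G half-diminished seventh, second inversion

Reducing to letter names: Db, F, G, Bb. These stack in thirds as G–Bb–Db–F — a G half-diminished seventh chord.
Db is the fifth of G half-diminished seventh; fifth in the bass means second inversion (figured bass 4/3).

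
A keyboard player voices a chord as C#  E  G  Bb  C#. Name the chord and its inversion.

Reducing to letter names: C#, E, G, Bb. These stack in thirds as C#–E–G–Bb — a C# diminished seventh chord.
The lowest note is C#, the root of the chord, so this is root position (figured bass 7).

C# diminished seventh, root position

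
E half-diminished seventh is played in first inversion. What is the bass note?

In first inversion the third is lowest. For E half-diminished seventh (E–G–Bb–D) that is G.

G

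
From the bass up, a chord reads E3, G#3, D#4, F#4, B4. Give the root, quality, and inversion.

E major ninth, root position

The distinct note names are E, G#, D#, F#, B. Stacked in thirds they read E–G#–B–D#–F#, which is a major ninth chord on E.
E is the root of E major ninth; root in the bass means root position.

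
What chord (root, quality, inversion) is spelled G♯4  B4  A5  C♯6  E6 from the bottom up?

A major ninth, third inversion

Reducing to letter names: G#, B, A, C#, E. These stack in thirds as A–C#–E–G#–B — an A major ninth chord.
The lowest note is G#, the seventh of the chord, so this is third inversion.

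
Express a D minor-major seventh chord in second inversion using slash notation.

Second inversion of D minor-major seventh has the fifth (A) in the bass. As a slash chord: Dm(maj7)/A.

Dm(maj7)/A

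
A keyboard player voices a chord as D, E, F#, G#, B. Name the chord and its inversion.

The distinct note names are D, E, F#, G#, B. Stacked in thirds they read E–G#–B–D–F#, which is a dominant ninth chord on E.
The lowest note is D, the seventh of the chord, so this is third inversion.

E dominant ninth, third inversion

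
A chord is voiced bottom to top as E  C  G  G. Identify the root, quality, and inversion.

Reducing to letter names: E, C, G. These stack in thirds as C–E–G — a C major triad.
E is the third of C major; third in the bass means first inversion (figured bass 6).

C major, first inversion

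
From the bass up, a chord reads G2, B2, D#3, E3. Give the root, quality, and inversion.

Reducing to letter names: G, B, D#, E. These stack in thirds as E–G–B–D# — an E minor-major seventh chord.
With the third (G) in the bass, the chord is in first inversion (figured bass 6/5).

E minor-major seventh, first inversion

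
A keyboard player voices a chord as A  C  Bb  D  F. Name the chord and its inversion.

Reducing to letter names: A, C, Bb, D, F. These stack in thirds as Bb–D–F–A–C — a Bb major ninth chord.
A is the seventh of Bb major ninth; seventh in the bass means third inversion.

Bb major ninth, third inversion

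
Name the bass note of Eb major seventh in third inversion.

D

The seventh of Eb major seventh (Eb–G–Bb–D) is D; that is the bass in third inversion.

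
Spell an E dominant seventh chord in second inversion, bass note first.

B, D, E, G#

E dominant seventh is E–G#–B–D. Second inversion puts the fifth (B) in the bass, with the remaining tones above: B, D, E, G#.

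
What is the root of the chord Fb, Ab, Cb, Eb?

The distinct letter names are Fb, Ab, Cb, Eb. Arranged as a stack of thirds they read Fb–Ab–Cb–Eb, so Fb is the root (an Fb major seventh chord).

Fb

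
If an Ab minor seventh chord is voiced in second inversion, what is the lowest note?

Ab minor seventh is Ab–Cb–Eb–Gb. Second inversion places the fifth in the bass: Eb.

Eb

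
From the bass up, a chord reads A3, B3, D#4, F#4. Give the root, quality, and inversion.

The pitch classes A, B, D#, F# arrange in thirds as B–D#–F#–A: a B dominant seventh chord.
With the seventh (A) in the bass, the chord is in third inversion (figured bass 4/2).

B dominant seventh, third inversion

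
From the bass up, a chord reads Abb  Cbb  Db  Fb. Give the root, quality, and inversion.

Db diminished seventh, second inversion

Reducing to letter names: Abb, Cbb, Db, Fb. These stack in thirds as Db–Fb–Abb–Cbb — a Db diminished seventh chord.
The lowest note is Abb, the fifth of the chord, so this is second inversion (figured bass 4/3).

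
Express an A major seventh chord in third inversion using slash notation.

Amaj7/G#

Third inversion of A major seventh has the seventh (G#) in the bass. As a slash chord: Amaj7/G#.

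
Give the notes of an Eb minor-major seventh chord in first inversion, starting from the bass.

The chord tones are Eb–Gb–Bb–D. With the third (Gb) lowest for first inversion: Gb, Bb, D, Eb.

Gb, Bb, D, Eb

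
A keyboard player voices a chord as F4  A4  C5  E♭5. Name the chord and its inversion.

F dominant seventh, root position

Reducing to letter names: F, A, C, Eb. These stack in thirds as F–A–C–Eb — an F dominant seventh chord.
The lowest note is F, the root of the chord, so this is root position (figured bass 7).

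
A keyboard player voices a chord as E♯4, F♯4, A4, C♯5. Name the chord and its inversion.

The distinct note names are E#, F#, A, C#. Stacked in thirds they read F#–A–C#–E#, which is a minor-major seventh chord on F#.
E# is the seventh of F# minor-major seventh; seventh in the bass means third inversion (figured bass 4/2).

F# minor-major seventh, third inversion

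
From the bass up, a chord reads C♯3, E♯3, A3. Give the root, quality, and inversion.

A augmented, first inversion

Reducing to letter names: C#, E#, A. These stack in thirds as A–C#–E# — an A augmented triad.
The lowest note is C#, the third of the chord, so this is first inversion (figured bass 6).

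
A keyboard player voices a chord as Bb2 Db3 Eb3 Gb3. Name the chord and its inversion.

The distinct note names are Bb, Db, Eb, Gb. Stacked in thirds they read Eb–Gb–Bb–Db, which is a minor seventh chord on Eb.
With the fifth (Bb) in the bass, the chord is in second inversion (figured bass 4/3).

Eb minor seventh, second inversion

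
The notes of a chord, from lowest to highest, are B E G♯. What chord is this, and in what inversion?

E major, second inversion

The distinct note names are B, E, G#. Stacked in thirds they read E–G#–B, which is a major triad on E.
The lowest note is B, the fifth of the chord, so this is second inversion (figured bass 6/4).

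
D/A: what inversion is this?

D/A means D major with A in the bass. A is the fifth of D major (D–F#–A), so this is second inversion.

second inversion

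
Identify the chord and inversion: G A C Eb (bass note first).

A half-diminished seventh, third inversion

Reducing to letter names: G, A, C, Eb. These stack in thirds as A–C–Eb–G — an A half-diminished seventh chord.
The lowest note is G, the seventh of the chord, so this is third inversion (figured bass 4/2).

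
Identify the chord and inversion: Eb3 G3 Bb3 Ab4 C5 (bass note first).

Ab major ninth, second inversion

The distinct note names are Eb, G, Bb, Ab, C. Stacked in thirds they read Ab–C–Eb–G–Bb, which is a major ninth chord on Ab.
The lowest note is Eb, the fifth of the chord, so this is second inversion.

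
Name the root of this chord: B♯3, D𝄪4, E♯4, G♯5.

B#, D##, E#, G# are the tones of an E# minor-major seventh chord (E#–G#–B#–D##), making E# the root.

E#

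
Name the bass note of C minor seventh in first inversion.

Eb

The third of C minor seventh (C–Eb–G–Bb) is Eb; that is the bass in first inversion.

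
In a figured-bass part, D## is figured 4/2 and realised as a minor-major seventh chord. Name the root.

E#

The figures 4/2 mean the seventh of the chord is in the bass. If D## is the seventh of a minor-major seventh chord, the root is E# (chord tones E#–G#–B#–D##).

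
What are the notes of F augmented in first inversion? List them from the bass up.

A, C#, F

The chord tones are F–A–C#. With the third (A) lowest for first inversion: A, C#, F.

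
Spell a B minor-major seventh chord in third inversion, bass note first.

The chord tones are B–D–F#–A#. With the seventh (A#) lowest for third inversion: A#, B, D, F#.

A#, B, D, F#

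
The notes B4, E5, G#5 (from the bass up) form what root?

Reordering B, E, G# into stacked thirds gives E–G#–B; the bottom of that stack, E, is the root.

E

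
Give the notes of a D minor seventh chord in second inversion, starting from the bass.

A, C, D, F

D minor seventh is D–F–A–C. Second inversion puts the fifth (A) in the bass, with the remaining tones above: A, C, D, F.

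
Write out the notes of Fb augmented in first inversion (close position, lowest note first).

Spelling Fb augmented: Fb–Ab–C. In first inversion the third is bass, giving Ab, C, Fb from the bottom.

Ab, C, Fb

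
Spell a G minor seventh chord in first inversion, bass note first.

G minor seventh is G–Bb–D–F. First inversion puts the third (Bb) in the bass, with the remaining tones above: Bb, D, F, G.

Bb, D, F, G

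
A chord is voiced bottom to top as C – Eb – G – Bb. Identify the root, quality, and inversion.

C minor seventh, root position

Reducing to letter names: C, Eb, G, Bb. These stack in thirds as C–Eb–G–Bb — a C minor seventh chord.
With the root (C) in the bass, the chord is in root position (figured bass 7).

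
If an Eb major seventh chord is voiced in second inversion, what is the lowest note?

Bb

Eb major seventh is Eb–G–Bb–D. Second inversion places the fifth in the bass: Bb.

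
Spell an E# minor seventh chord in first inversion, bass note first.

G#, B#, D#, E#

The chord tones are E#–G#–B#–D#. With the third (G#) lowest for first inversion: G#, B#, D#, E#.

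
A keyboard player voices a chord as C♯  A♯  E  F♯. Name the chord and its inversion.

F# dominant seventh, second inversion

The pitch classes C#, A#, E, F# arrange in thirds as F#–A#–C#–E: an F# dominant seventh chord.
The lowest note is C#, the fifth of the chord, so this is second inversion (figured bass 4/3).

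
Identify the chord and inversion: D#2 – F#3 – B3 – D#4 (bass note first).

The pitch classes D#, F#, B arrange in thirds as B–D#–F#: a B major triad.
D# is the third of B major; third in the bass means first inversion (figured bass 6).

B major, first inversion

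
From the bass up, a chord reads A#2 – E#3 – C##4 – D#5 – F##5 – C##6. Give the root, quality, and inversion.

D# major ninth, second inversion

Reducing to letter names: A#, E#, C##, D#, F##. These stack in thirds as D#–F##–A#–C##–E# — a D# major ninth chord.
A# is the fifth of D# major ninth; fifth in the bass means second inversion.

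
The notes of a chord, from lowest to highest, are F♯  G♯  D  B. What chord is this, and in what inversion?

The pitch classes F#, G#, D, B arrange in thirds as G#–B–D–F#: a G# half-diminished seventh chord.
F# is the seventh of G# half-diminished seventh; seventh in the bass means third inversion (figured bass 4/2).

G# half-diminished seventh, third inversion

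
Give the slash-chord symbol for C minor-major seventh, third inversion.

Cm(maj7)/B

Third inversion of C minor-major seventh has the seventh (B) in the bass. As a slash chord: Cm(maj7)/B.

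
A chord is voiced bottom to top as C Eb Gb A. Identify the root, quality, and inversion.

A diminished seventh, first inversion

The distinct note names are C, Eb, Gb, A. Stacked in thirds they read A–C–Eb–Gb, which is a diminished seventh chord on A.
The lowest note is C, the third of the chord, so this is first inversion (figured bass 6/5).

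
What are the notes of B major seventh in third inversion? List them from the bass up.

A#, B, D#, F#

B major seventh is B–D#–F#–A#. Third inversion puts the seventh (A#) in the bass, with the remaining tones above: A#, B, D#, F#.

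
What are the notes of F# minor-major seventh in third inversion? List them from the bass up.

F# minor-major seventh is F#–A–C#–E#. Third inversion puts the seventh (E#) in the bass, with the remaining tones above: E#, F#, A, C#.

E#, F#, A, C#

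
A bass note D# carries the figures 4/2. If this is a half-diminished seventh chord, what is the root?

E#

The figures 4/2 mean the seventh of the chord is in the bass. If D# is the seventh of a half-diminished seventh chord, the root is E# (chord tones E#–G#–B–D#).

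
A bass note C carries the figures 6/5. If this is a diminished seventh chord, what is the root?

A

The figures 6/5 mean the third of the chord is in the bass. If C is the third of a diminished seventh chord, the root is A (chord tones A–C–Eb–Gb).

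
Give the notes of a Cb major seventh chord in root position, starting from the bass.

Cb, Eb, Gb, Bb

The chord tones are Cb–Eb–Gb–Bb. With the root (Cb) lowest for root position: Cb, Eb, Gb, Bb.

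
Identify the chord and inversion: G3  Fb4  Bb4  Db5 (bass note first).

The pitch classes G, Fb, Bb, Db arrange in thirds as G–Bb–Db–Fb: a G diminished seventh chord.
The lowest note is G, the root of the chord, so this is root position (figured bass 7).

G diminished seventh, root position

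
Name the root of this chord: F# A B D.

B

The distinct letter names are F#, A, B, D. Arranged as a stack of thirds they read B–D–F#–A, so B is the root (a B minor seventh chord).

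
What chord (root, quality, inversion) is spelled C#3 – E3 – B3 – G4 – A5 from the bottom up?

The pitch classes C#, E, B, G, A arrange in thirds as A–C#–E–G–B: an A dominant ninth chord.
The lowest note is C#, the third of the chord, so this is first inversion.

A dominant ninth, first inversion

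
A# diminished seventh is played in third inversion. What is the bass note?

A# diminished seventh is A#–C#–E–G. Third inversion places the seventh in the bass: G.

G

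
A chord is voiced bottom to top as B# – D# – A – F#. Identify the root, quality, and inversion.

The pitch classes B#, D#, A, F# arrange in thirds as B#–D#–F#–A: a B# diminished seventh chord.
B# is the root of B# diminished seventh; root in the bass means root position (figured bass 7).

B# diminished seventh, root position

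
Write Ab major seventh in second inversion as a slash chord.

Second inversion of Ab major seventh has the fifth (Eb) in the bass. As a slash chord: Abmaj7/Eb.

Abmaj7/Eb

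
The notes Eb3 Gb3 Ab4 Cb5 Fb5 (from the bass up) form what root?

Fb

Reordering Eb, Gb, Ab, Cb, Fb into stacked thirds gives Fb–Ab–Cb–Eb–Gb; the bottom of that stack, Fb, is the root.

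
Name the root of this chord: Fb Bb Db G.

The distinct letter names are Fb, Bb, Db, G. Arranged as a stack of thirds they read G–Bb–Db–Fb, so G is the root (a G diminished seventh chord).

G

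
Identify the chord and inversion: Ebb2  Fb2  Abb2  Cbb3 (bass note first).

Fb half-diminished seventh, third inversion

Reducing to letter names: Ebb, Fb, Abb, Cbb. These stack in thirds as Fb–Abb–Cbb–Ebb — an Fb half-diminished seventh chord.
The lowest note is Ebb, the seventh of the chord, so this is third inversion (figured bass 4/2).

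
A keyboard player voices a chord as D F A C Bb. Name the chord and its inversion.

Bb major ninth, first inversion

Reducing to letter names: D, F, A, C, Bb. These stack in thirds as Bb–D–F–A–C — a Bb major ninth chord.
The lowest note is D, the third of the chord, so this is first inversion.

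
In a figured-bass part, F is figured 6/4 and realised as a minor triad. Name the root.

Bb

The figures 6/4 mean the fifth of the chord is in the bass. If F is the fifth of a minor triad, the root is Bb (chord tones Bb–Db–F).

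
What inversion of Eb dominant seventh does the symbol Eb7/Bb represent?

second inversion

Eb7/Bb means Eb dominant seventh with Bb in the bass. Bb is the fifth of Eb dominant seventh (Eb–G–Bb–Db), so this is second inversion.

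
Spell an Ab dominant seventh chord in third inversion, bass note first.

The chord tones are Ab–C–Eb–Gb. With the seventh (Gb) lowest for third inversion: Gb, Ab, C, Eb.

Gb, Ab, C, Eb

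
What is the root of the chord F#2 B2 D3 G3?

F#, B, D, G are the tones of a G major seventh chord (G–B–D–F#), making G the root.

G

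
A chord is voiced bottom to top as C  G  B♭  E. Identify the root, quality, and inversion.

C dominant seventh, root position

Reducing to letter names: C, G, Bb, E. These stack in thirds as C–E–G–Bb — a C dominant seventh chord.
With the root (C) in the bass, the chord is in root position (figured bass 7).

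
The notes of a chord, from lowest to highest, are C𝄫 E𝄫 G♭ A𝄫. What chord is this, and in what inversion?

The pitch classes Cbb, Ebb, Gb, Abb arrange in thirds as Abb–Cbb–Ebb–Gb: an Abb minor-major seventh chord.
Cbb is the third of Abb minor-major seventh; third in the bass means first inversion (figured bass 6/5).

Abb minor-major seventh, first inversion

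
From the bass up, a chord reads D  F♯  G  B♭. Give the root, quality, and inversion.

G minor-major seventh, second inversion

The pitch classes D, F#, G, Bb arrange in thirds as G–Bb–D–F#: a G minor-major seventh chord.
The lowest note is D, the fifth of the chord, so this is second inversion (figured bass 4/3).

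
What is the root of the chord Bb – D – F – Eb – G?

Eb

The distinct letter names are Bb, D, F, Eb, G. Arranged as a stack of thirds they read Eb–G–Bb–D–F, so Eb is the root (an Eb major ninth chord).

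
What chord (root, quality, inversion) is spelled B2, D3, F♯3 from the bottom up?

The distinct note names are B, D, F#. Stacked in thirds they read B–D–F#, which is a minor triad on B.
B is the root of B minor; root in the bass means root position (figured bass 5/3).

B minor, root position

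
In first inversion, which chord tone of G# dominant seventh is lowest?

In first inversion the third is lowest. For G# dominant seventh (G#–B#–D#–F#) that is B#.

B#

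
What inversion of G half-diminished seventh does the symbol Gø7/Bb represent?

first inversion

Gø7/Bb means G half-diminished seventh with Bb in the bass. Bb is the third of G half-diminished seventh (G–Bb–Db–F), so this is first inversion.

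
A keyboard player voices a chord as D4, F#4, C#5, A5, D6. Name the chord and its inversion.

The distinct note names are D, F#, C#, A. Stacked in thirds they read D–F#–A–C#, which is a major seventh chord on D.
D is the root of D major seventh; root in the bass means root position (figured bass 7).

D major seventh, root position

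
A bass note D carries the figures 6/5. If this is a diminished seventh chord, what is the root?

B

The figures 6/5 mean the third of the chord is in the bass. If D is the third of a diminished seventh chord, the root is B (chord tones B–D–F–Ab).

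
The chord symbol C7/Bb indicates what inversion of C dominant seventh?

C7/Bb means C dominant seventh with Bb in the bass. Bb is the seventh of C dominant seventh (C–E–G–Bb), so this is third inversion.

third inversion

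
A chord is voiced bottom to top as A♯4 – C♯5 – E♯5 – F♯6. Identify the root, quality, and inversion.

F# major seventh, first inversion

Reducing to letter names: A#, C#, E#, F#. These stack in thirds as F#–A#–C#–E# — an F# major seventh chord.
With the third (A#) in the bass, the chord is in first inversion (figured bass 6/5).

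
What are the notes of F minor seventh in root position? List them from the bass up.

F, Ab, C, Eb

The chord tones are F–Ab–C–Eb. With the root (F) lowest for root position: F, Ab, C, Eb.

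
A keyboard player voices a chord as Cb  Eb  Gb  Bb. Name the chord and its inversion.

Cb major seventh, root position

The pitch classes Cb, Eb, Gb, Bb arrange in thirds as Cb–Eb–Gb–Bb: a Cb major seventh chord.
The lowest note is Cb, the root of the chord, so this is root position (figured bass 7).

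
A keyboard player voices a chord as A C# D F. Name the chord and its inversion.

D minor-major seventh, second inversion

The distinct note names are A, C#, D, F. Stacked in thirds they read D–F–A–C#, which is a minor-major seventh chord on D.
With the fifth (A) in the bass, the chord is in second inversion (figured bass 4/3).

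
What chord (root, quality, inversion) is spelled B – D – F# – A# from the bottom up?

The distinct note names are B, D, F#, A#. Stacked in thirds they read B–D–F#–A#, which is a minor-major seventh chord on B.
With the root (B) in the bass, the chord is in root position (figured bass 7).

B minor-major seventh, root position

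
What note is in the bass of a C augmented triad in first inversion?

C augmented is C–E–G#. First inversion places the third in the bass: E.

E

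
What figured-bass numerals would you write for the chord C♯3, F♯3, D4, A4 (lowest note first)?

The notes C#, F#, D, A stack in thirds as D–F#–A–C# — a D major seventh chord. The bass C# is the seventh, so this is third inversion: figured 4/2.

4/2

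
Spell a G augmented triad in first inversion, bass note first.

B, D#, G

Spelling G augmented: G–B–D#. In first inversion the third is bass, giving B, D#, G from the bottom.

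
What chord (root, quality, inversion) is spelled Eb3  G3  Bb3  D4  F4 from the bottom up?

Reducing to letter names: Eb, G, Bb, D, F. These stack in thirds as Eb–G–Bb–D–F — an Eb major ninth chord.
The lowest note is Eb, the root of the chord, so this is root position.

Eb major ninth, root position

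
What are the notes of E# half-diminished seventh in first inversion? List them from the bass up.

G#, B, D#, E#

Spelling E# half-diminished seventh: E#–G#–B–D#. In first inversion the third is bass, giving G#, B, D#, E# from the bottom.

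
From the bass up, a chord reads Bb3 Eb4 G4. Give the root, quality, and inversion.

Reducing to letter names: Bb, Eb, G. These stack in thirds as Eb–G–Bb — an Eb major triad.
The lowest note is Bb, the fifth of the chord, so this is second inversion (figured bass 6/4).

Eb major, second inversion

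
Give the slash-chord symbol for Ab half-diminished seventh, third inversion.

Third inversion of Ab half-diminished seventh has the seventh (Gb) in the bass. As a slash chord: Abø7/Gb.

Abø7/Gb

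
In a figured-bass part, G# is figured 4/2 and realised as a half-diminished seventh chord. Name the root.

The figures 4/2 mean the seventh of the chord is in the bass. If G# is the seventh of a half-diminished seventh chord, the root is A# (chord tones A#–C#–E–G#).

A#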